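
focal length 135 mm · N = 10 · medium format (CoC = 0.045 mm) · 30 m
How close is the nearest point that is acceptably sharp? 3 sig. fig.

Hyperfocal distance H = f²/(N·c) + f = 135²/(10 × 0.045) + 135 = 18225/0.45 + 135 ≈ 40635.0 mm ≈ 40.64 m.
Near limit Dn = s·(H − f)/(H + s − 2f) = 30000 × (40635.0 − 135) / (40635.0 + 30000 − 2 × 135) = 30000 × 40500.0 / 70365.0 ≈ 17267 mm ≈ 17.3 m.

17.3 m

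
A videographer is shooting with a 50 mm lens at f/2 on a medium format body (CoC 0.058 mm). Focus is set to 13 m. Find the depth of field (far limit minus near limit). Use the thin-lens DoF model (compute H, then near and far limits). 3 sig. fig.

Hyperfocal distance H = f²/(N·c) + f = 50²/(2 × 0.058) + 50 = 2500/0.116 + 50 ≈ 21601.7 mm ≈ 21.60 m.
Near limit Dn = s·(H − f)/(H + s − 2f) = 13000 × (21601.7 − 50) / (21601.7 + 13000 − 2 × 50) = 13000 × 21551.7 / 34501.7 ≈ 8121 mm.
Far limit Df = s·(H − f)/(H − s) = 13000 × (21601.7 − 50) / (21601.7 − 13000) = 13000 × 21551.7 / 8601.7 ≈ 32572 mm.
Depth of field = Df − Dn = 32572 − 8121 ≈ 24451 mm ≈ 24.5 m.

24.5 m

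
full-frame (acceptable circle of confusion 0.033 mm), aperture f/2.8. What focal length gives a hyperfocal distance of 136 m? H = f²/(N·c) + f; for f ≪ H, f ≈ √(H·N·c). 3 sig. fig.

From H = f²/(N·c) + f, with f ≪ H: f ≈ √(H·N·c) = √(136000 × 2.8 × 0.033) = √12566 ≈ 112.1 mm.
The +f correction barely moves this — solving exactly, f² + N·c·f − N·c·H = 0 ⇒ f = (−N·c + √((N·c)² + 4·N·c·H))/2 = (−0.0924 + √50266)/2 ≈ 112.05 mm, so f ≈ 112 mm.

112 mm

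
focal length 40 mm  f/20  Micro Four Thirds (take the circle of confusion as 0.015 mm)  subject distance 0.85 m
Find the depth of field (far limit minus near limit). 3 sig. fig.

264 mm

Hyperfocal distance H = f²/(N·c) + f = 40²/(20 × 0.015) + 40 = 1600/0.3 + 40 ≈ 5373.3 mm ≈ 5.373 m.
Near limit Dn = s·(H − f)/(H + s − 2f) = 850 × (5373.3 − 40) / (5373.3 + 850 − 2 × 40) = 850 × 5333.3 / 6143.3 ≈ 737.93 mm.
Far limit Df = s·(H − f)/(H − s) = 850 × (5373.3 − 40) / (5373.3 − 850) = 850 × 5333.3 / 4523.3 ≈ 1002.21 mm.
Depth of field = Df − Dn = 1002.21 − 737.93 ≈ 264.28 mm.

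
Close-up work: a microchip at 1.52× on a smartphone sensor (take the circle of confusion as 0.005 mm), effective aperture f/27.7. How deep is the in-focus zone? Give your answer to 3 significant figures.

0.120 mm

At magnification m, DoF ≈ 2·N_eff·c/m² = 2 × 27.7 × 0.005 / 1.52² = 0.277 / 2.31 ≈ 0.12 mm.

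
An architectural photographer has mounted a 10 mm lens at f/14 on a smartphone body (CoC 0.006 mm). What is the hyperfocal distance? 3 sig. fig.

1.20 m

Hyperfocal distance H = f²/(N·c) + f = 10²/(14 × 0.006) + 10 = 100/0.084 + 10 ≈ 1200.5 mm ≈ 1.20 m.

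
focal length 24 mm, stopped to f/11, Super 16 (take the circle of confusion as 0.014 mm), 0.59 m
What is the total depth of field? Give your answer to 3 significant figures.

183 mm

Hyperfocal distance H = f²/(N·c) + f = 24²/(11 × 0.014) + 24 = 576/0.154 + 24 ≈ 3764.3 mm ≈ 3.764 m.
Near limit Dn = s·(H − f)/(H + s − 2f) = 590 × (3764.3 − 24) / (3764.3 + 590 − 2 × 24) = 590 × 3740.3 / 4306.3 ≈ 512.45 mm.
Far limit Df = s·(H − f)/(H − s) = 590 × (3764.3 − 24) / (3764.3 − 590) = 590 × 3740.3 / 3174.3 ≈ 695.20 mm.
Depth of field = Df − Dn = 695.20 − 512.45 ≈ 182.75 mm.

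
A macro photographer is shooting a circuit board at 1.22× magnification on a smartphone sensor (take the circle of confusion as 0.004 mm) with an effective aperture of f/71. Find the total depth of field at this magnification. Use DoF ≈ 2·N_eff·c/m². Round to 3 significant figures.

At magnification m, DoF ≈ 2·N_eff·c/m² = 2 × 71 × 0.004 / 1.22² = 0.568 / 1.488 ≈ 0.382 mm.

0.382 mm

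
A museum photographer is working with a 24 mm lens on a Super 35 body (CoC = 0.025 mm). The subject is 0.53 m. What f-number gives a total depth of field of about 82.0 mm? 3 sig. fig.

f/3.50

Write h = H − f = f²/(N·c). The thin-lens limits are Dn = s·h/(h + (s−f)) and Df = s·h/(h − (s−f)), so DoF = Df − Dn = 2·s·(s−f)·h / (h² − (s−f)²).
That is a quadratic in h: DoF·h² − 2·s·(s−f)·h − DoF·(s−f)² = 0 ⇒ h = (s−f)·(s + √(s² + DoF²)) / DoF = 506 × (530 + √(530² + 82²)) / 82 = 506 × (530 + 536.306) / 82 ≈ 6579.9 mm.
Then N = f²/(c·h) = 24² / (0.025 × 6579.9) = 576 / 164.50 ≈ 3.50.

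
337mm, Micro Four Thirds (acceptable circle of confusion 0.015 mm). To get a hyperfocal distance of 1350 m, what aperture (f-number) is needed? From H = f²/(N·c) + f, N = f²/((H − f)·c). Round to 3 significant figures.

f/5.61

Rearrange H = f²/(N·c) + f for N: N = f² / ((H − f)·c).
N = 337² / ((1350000 − 337) × 0.015) = 113569 / 20245 ≈ 5.61.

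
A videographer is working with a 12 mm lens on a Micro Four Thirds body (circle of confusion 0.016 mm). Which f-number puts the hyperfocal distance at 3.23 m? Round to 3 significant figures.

f/2.80

Rearrange H = f²/(N·c) + f for N: N = f² / ((H − f)·c).
N = 12² / ((3230 − 12) × 0.016) = 144 / 51.49 ≈ 2.80.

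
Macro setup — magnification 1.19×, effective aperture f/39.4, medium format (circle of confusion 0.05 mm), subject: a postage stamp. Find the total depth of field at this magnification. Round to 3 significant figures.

2.78 mm

At magnification m, DoF ≈ 2·N_eff·c/m² = 2 × 39.4 × 0.05 / 1.19² = 3.94 / 1.416 ≈ 2.78 mm.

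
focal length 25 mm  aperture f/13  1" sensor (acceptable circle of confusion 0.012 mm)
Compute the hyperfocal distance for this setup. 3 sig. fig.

Hyperfocal distance H = f²/(N·c) + f = 25²/(13 × 0.012) + 25 = 625/0.156 + 25 ≈ 4031.4 mm ≈ 4.03 m.

4.03 m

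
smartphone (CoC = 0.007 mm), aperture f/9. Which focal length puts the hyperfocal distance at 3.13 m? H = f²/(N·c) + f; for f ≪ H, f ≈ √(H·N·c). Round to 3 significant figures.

From H = f²/(N·c) + f, with f ≪ H: f ≈ √(H·N·c) = √(3130 × 9 × 0.007) = √197.19 ≈ 14.04 mm.
The +f correction barely moves this — solving exactly, f² + N·c·f − N·c·H = 0 ⇒ f = (−N·c + √((N·c)² + 4·N·c·H))/2 = (−0.063 + √788.76)/2 ≈ 14.011 mm, so f ≈ 14.0 mm.

14.0 mm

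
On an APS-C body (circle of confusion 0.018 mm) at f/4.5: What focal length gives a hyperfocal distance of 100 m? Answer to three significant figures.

From H = f²/(N·c) + f, with f ≪ H: f ≈ √(H·N·c) = √(100000 × 4.5 × 0.018) = √8100.0 ≈ 90.00 mm.
The +f correction barely moves this — solving exactly, f² + N·c·f − N·c·H = 0 ⇒ f = (−N·c + √((N·c)² + 4·N·c·H))/2 = (−0.081 + √32400)/2 ≈ 89.960 mm, so f ≈ 90.0 mm.

90.0 mm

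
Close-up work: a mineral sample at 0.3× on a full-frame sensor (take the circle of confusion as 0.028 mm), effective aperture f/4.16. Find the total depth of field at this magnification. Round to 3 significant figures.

At magnification m, DoF ≈ 2·N_eff·c/m² = 2 × 4.16 × 0.028 / 0.3² = 0.233 / 0.09 ≈ 2.59 mm.

2.59 mm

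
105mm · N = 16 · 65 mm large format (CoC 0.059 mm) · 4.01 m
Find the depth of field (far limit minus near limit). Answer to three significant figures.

3.02 m

Hyperfocal distance H = f²/(N·c) + f = 105²/(16 × 0.059) + 105 = 11025/0.944 + 105 ≈ 11784.0 mm ≈ 11.78 m.
Near limit Dn = s·(H − f)/(H + s − 2f) = 4010 × (11784.0 − 105) / (11784.0 + 4010 − 2 × 105) = 4010 × 11679.0 / 15584.0 ≈ 3005.2 mm.
Far limit Df = s·(H − f)/(H − s) = 4010 × (11784.0 − 105) / (11784.0 − 4010) = 4010 × 11679.0 / 7774.0 ≈ 6024.3 mm.
Depth of field = Df − Dn = 6024.3 − 3005.2 ≈ 3019.1 mm ≈ 3.02 m.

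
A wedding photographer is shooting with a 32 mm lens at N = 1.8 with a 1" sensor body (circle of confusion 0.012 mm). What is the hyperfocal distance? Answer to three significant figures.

47.4 m

Hyperfocal distance H = f²/(N·c) + f = 32²/(1.8 × 0.012) + 32 = 1024/0.0216 + 32 ≈ 47439.4 mm ≈ 47.4 m.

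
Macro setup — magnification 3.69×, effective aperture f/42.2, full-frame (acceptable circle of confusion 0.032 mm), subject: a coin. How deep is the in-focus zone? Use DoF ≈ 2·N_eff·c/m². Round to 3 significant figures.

0.198 mm

At magnification m, DoF ≈ 2·N_eff·c/m² = 2 × 42.2 × 0.032 / 3.69² = 2.701 / 13.62 ≈ 0.198 mm.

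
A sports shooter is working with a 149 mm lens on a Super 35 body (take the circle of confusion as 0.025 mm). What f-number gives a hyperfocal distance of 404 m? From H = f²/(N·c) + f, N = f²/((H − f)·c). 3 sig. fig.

f/2.20

Rearrange H = f²/(N·c) + f for N: N = f² / ((H − f)·c).
N = 149² / ((404000 − 149) × 0.025) = 22201 / 10096 ≈ 2.20.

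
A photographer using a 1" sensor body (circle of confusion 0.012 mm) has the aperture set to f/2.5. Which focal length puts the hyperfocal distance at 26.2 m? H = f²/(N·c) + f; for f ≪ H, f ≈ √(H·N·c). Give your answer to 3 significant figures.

28.0 mm

From H = f²/(N·c) + f, with f ≪ H: f ≈ √(H·N·c) = √(26200 × 2.5 × 0.012) = √786.00 ≈ 28.04 mm.
The +f correction barely moves this — solving exactly, f² + N·c·f − N·c·H = 0 ⇒ f = (−N·c + √((N·c)² + 4·N·c·H))/2 = (−0.03 + √3144.0)/2 ≈ 28.021 mm, so f ≈ 28.0 mm.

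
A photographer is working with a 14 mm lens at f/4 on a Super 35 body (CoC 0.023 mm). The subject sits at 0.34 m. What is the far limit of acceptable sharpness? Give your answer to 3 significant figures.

Hyperfocal distance H = f²/(N·c) + f = 14²/(4 × 0.023) + 14 = 196/0.092 + 14 ≈ 2144.4 mm ≈ 2.144 m.
Far limit Df = s·(H − f)/(H − s) = 340 × (2144.4 − 14) / (2144.4 − 340) = 340 × 2130.4 / 1804.4 ≈ 401.43 mm.

401 mm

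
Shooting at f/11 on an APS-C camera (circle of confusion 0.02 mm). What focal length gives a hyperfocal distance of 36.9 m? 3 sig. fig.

From H = f²/(N·c) + f, with f ≪ H: f ≈ √(H·N·c) = √(36900 × 11 × 0.02) = √8118.0 ≈ 90.10 mm.
Exact: f² + N·c·f − N·c·H = 0 ⇒ f = (−N·c + √((N·c)² + 4·N·c·H))/2 = (−0.22 + √32472)/2 ≈ 89.990 mm ≈ 90.0 mm.

90.0 mm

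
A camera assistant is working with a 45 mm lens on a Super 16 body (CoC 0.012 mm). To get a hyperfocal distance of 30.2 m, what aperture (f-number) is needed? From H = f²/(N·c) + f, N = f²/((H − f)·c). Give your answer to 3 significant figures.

Rearrange H = f²/(N·c) + f for N: N = f² / ((H − f)·c).
N = 45² / ((30200 − 45) × 0.012) = 2025 / 361.9 ≈ 5.60.

f/5.60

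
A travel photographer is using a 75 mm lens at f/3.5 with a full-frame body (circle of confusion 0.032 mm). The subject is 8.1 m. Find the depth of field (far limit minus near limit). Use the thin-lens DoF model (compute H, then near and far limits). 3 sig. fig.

Hyperfocal distance H = f²/(N·c) + f = 75²/(3.5 × 0.032) + 75 = 5625/0.112 + 75 ≈ 50298.2 mm ≈ 50.30 m.
Near limit Dn = s·(H − f)/(H + s − 2f) = 8100 × (50298.2 − 75) / (50298.2 + 8100 − 2 × 75) = 8100 × 50223.2 / 58248.2 ≈ 6984.0 mm.
Far limit Df = s·(H − f)/(H − s) = 8100 × (50298.2 − 75) / (50298.2 − 8100) = 8100 × 50223.2 / 42198.2 ≈ 9640.4 mm.
Depth of field = Df − Dn = 9640.4 − 6984.0 ≈ 2656.4 mm ≈ 2.66 m.

2.66 m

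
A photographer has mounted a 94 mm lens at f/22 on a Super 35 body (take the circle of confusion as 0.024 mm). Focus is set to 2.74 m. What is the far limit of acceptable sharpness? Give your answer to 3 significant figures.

Hyperfocal distance H = f²/(N·c) + f = 94²/(22 × 0.024) + 94 = 8836/0.528 + 94 ≈ 16828.8 mm ≈ 16.83 m.
Far limit Df = s·(H − f)/(H − s) = 2740 × (16828.8 − 94) / (16828.8 − 2740) = 2740 × 16734.8 / 14088.8 ≈ 3254.6 mm ≈ 3.25 m.

3.25 m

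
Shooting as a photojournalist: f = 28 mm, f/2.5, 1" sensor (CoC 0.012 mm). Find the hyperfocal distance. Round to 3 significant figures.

26.2 m

Hyperfocal distance H = f²/(N·c) + f = 28²/(2.5 × 0.012) + 28 = 784/0.03 + 28 ≈ 26161.3 mm ≈ 26.2 m.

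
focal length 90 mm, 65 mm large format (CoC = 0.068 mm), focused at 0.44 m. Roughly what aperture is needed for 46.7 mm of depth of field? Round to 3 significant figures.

Write h = H − f = f²/(N·c). The thin-lens limits are Dn = s·h/(h + (s−f)) and Df = s·h/(h − (s−f)), so DoF = Df − Dn = 2·s·(s−f)·h / (h² − (s−f)²).
That is a quadratic in h: DoF·h² − 2·s·(s−f)·h − DoF·(s−f)² = 0 ⇒ h = (s−f)·(s + √(s² + DoF²)) / DoF = 350 × (440 + √(440² + 46.7²)) / 46.7 = 350 × (440 + 442.471) / 46.7 ≈ 6613.8 mm.
Then N = f²/(c·h) = 90² / (0.068 × 6613.8) = 8100 / 449.74 ≈ 18.

f/18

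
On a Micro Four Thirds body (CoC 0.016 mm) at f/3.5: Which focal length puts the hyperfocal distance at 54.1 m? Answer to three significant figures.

From H = f²/(N·c) + f, with f ≪ H: f ≈ √(H·N·c) = √(54100 × 3.5 × 0.016) = √3029.6 ≈ 55.04 mm.
The +f correction barely moves this — solving exactly, f² + N·c·f − N·c·H = 0 ⇒ f = (−N·c + √((N·c)² + 4·N·c·H))/2 = (−0.056 + √12118)/2 ≈ 55.014 mm, so f ≈ 55.0 mm.

55.0 mm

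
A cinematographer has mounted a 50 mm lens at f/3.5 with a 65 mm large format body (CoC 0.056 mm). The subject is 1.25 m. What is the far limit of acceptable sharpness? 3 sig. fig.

1.38 m

Hyperfocal distance H = f²/(N·c) + f = 50²/(3.5 × 0.056) + 50 = 2500/0.196 + 50 ≈ 12805.1 mm ≈ 12.81 m.
Far limit Df = s·(H − f)/(H − s) = 1250 × (12805.1 − 50) / (12805.1 − 1250) = 1250 × 12755.1 / 11555.1 ≈ 1379.8 mm ≈ 1.38 m.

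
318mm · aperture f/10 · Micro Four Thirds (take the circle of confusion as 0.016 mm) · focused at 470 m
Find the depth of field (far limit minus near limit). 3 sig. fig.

1560 m

Hyperfocal distance H = f²/(N·c) + f = 318²/(10 × 0.016) + 318 = 101124/0.16 + 318 ≈ 632343.0 mm ≈ 632.3 m.
Near limit Dn = s·(H − f)/(H + s − 2f) = 470000 × (632343.0 − 318) / (632343.0 + 470000 − 2 × 318) = 470000 × 632025.0 / 1101707.0 ≈ 269629 mm.
Far limit Df = s·(H − f)/(H − s) = 470000 × (632343.0 − 318) / (632343.0 − 470000) = 470000 × 632025.0 / 162343.0 ≈ 1829779 mm.
Depth of field = Df − Dn = 1829779 − 269629 ≈ 1560150 mm ≈ 1560 m.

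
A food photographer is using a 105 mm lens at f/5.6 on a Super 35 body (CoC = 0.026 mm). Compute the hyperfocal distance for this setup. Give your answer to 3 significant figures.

75.8 m

Hyperfocal distance H = f²/(N·c) + f = 105²/(5.6 × 0.026) + 105 = 11025/0.1456 + 105 ≈ 75826.2 mm ≈ 75.8 m.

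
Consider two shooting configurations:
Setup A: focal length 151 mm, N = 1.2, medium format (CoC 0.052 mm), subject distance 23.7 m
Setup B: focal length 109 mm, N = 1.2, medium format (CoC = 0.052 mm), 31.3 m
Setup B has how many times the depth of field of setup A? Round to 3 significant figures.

3.44

Setup A: H = 151²/(1.2×0.052) + 151 ≈ 365551.6 mm; DoF = Df − Dn = 25332.6 − 22265.1 ≈ 3067.5 mm.
Setup B: H = 109²/(1.2×0.052) + 109 ≈ 190509.6 mm; DoF = Df − Dn = 37432 − 26894 ≈ 10538 mm.
Ratio = 10538 / 3067.5 ≈ 3.44.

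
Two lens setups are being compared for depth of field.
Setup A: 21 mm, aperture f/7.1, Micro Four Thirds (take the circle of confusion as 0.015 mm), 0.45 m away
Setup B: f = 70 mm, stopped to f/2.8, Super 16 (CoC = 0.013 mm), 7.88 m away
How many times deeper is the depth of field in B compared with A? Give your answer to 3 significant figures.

9.73

Setup A: H = 21²/(7.1×0.015) + 21 ≈ 4161.8 mm; DoF = Df − Dn = 502.009 − 407.756 ≈ 94.253 mm.
Setup B: H = 70²/(2.8×0.013) + 70 ≈ 134685.4 mm; DoF = Df − Dn = 8365.33 − 7447.89 ≈ 917.44 mm.
Ratio = 917.44 / 94.253 ≈ 9.73.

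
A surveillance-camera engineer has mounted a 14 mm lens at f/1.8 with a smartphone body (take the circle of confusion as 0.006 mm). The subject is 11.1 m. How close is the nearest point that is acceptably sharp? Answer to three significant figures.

6.89 m

Hyperfocal distance H = f²/(N·c) + f = 14²/(1.8 × 0.006) + 14 = 196/0.0108 + 14 ≈ 18162.1 mm ≈ 18.16 m.
Near limit Dn = s·(H − f)/(H + s − 2f) = 11100 × (18162.1 − 14) / (18162.1 + 11100 − 2 × 14) = 11100 × 18148.1 / 29234.1 ≈ 6890.7 mm ≈ 6.89 m.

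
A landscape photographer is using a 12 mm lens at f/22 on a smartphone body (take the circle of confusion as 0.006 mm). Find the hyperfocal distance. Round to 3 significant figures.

1.10 m

Hyperfocal distance H = f²/(N·c) + f = 12²/(22 × 0.006) + 12 = 144/0.132 + 12 ≈ 1102.9 mm ≈ 1.10 m.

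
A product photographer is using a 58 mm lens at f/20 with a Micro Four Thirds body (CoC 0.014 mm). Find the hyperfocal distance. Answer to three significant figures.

Hyperfocal distance H = f²/(N·c) + f = 58²/(20 × 0.014) + 58 = 3364/0.28 + 58 ≈ 12072.3 mm ≈ 12.1 m.

12.1 m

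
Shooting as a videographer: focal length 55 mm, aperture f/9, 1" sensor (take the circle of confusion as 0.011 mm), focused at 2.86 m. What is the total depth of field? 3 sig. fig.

Hyperfocal distance H = f²/(N·c) + f = 55²/(9 × 0.011) + 55 = 3025/0.099 + 55 ≈ 30610.6 mm ≈ 30.61 m.
Near limit Dn = s·(H − f)/(H + s − 2f) = 2860 × (30610.6 − 55) / (30610.6 + 2860 − 2 × 55) = 2860 × 30555.6 / 33360.6 ≈ 2619.53 mm.
Far limit Df = s·(H − f)/(H − s) = 2860 × (30610.6 − 55) / (30610.6 − 2860) = 2860 × 30555.6 / 27750.6 ≈ 3149.09 mm.
Depth of field = Df − Dn = 3149.09 − 2619.53 ≈ 529.56 mm ≈ 0.530 m.

0.530 m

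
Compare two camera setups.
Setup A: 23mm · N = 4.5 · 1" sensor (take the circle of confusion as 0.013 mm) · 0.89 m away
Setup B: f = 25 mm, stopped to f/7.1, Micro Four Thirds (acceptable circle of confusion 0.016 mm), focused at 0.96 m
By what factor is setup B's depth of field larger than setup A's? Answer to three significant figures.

1.95

Setup A: H = 23²/(4.5×0.013) + 23 ≈ 9065.7 mm; DoF = Df − Dn = 984.38 − 812.13 ≈ 172.25 mm.
Setup B: H = 25²/(7.1×0.016) + 25 ≈ 5526.8 mm; DoF = Df − Dn = 1156.55 − 820.55 ≈ 336.00 mm.
Ratio = 336.00 / 172.25 ≈ 1.95.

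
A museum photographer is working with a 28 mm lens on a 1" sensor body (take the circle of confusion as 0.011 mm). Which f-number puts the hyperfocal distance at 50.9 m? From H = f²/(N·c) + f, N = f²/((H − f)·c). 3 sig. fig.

f/1.40

Rearrange H = f²/(N·c) + f for N: N = f² / ((H − f)·c).
N = 28² / ((50900 − 28) × 0.011) = 784 / 559.6 ≈ 1.40.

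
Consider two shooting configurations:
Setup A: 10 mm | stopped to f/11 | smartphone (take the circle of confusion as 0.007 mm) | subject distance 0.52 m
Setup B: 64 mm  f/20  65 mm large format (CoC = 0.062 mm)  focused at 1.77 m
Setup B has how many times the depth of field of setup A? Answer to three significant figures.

5.16

Setup A: H = 10²/(11×0.007) + 10 ≈ 1308.7 mm; DoF = Df − Dn = 856.25 − 373.38 ≈ 482.87 mm.
Setup B: H = 64²/(20×0.062) + 64 ≈ 3367.2 mm; DoF = Df − Dn = 3660.5 − 1167.2 ≈ 2493.3 mm.
Ratio = 2493.3 / 482.87 ≈ 5.16.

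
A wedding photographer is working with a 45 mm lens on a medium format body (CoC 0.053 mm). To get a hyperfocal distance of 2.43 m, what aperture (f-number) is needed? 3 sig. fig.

Rearrange H = f²/(N·c) + f for N: N = f² / ((H − f)·c).
N = 45² / ((2430 − 45) × 0.053) = 2025 / 126.4 ≈ 16.

f/16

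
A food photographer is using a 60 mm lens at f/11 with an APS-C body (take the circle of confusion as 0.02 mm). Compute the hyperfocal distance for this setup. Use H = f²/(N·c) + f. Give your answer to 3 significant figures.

16.4 m

Hyperfocal distance H = f²/(N·c) + f = 60²/(11 × 0.02) + 60 = 3600/0.22 + 60 ≈ 16423.6 mm ≈ 16.4 m.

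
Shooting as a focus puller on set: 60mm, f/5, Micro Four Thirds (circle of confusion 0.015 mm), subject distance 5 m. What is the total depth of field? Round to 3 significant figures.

Hyperfocal distance H = f²/(N·c) + f = 60²/(5 × 0.015) + 60 = 3600/0.075 + 60 ≈ 48060.0 mm ≈ 48.06 m.
Near limit Dn = s·(H − f)/(H + s − 2f) = 5000 × (48060.0 − 60) / (48060.0 + 5000 − 2 × 60) = 5000 × 48000.0 / 52940.0 ≈ 4533.4 mm.
Far limit Df = s·(H − f)/(H − s) = 5000 × (48060.0 − 60) / (48060.0 − 5000) = 5000 × 48000.0 / 43060.0 ≈ 5573.6 mm.
Depth of field = Df − Dn = 5573.6 − 4533.4 ≈ 1040.2 mm ≈ 1.04 m.

1.04 m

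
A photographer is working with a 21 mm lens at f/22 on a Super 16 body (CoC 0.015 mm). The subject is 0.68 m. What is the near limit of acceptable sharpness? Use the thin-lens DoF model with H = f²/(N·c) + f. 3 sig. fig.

455 mm

Hyperfocal distance H = f²/(N·c) + f = 21²/(22 × 0.015) + 21 = 441/0.33 + 21 ≈ 1357.4 mm ≈ 1.357 m.
Near limit Dn = s·(H − f)/(H + s − 2f) = 680 × (1357.4 − 21) / (1357.4 + 680 − 2 × 21) = 680 × 1336.4 / 1995.4 ≈ 455.42 mm.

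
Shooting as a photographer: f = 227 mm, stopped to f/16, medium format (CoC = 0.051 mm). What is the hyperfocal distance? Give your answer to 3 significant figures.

Hyperfocal distance H = f²/(N·c) + f = 227²/(16 × 0.051) + 227 = 51529/0.816 + 227 ≈ 63375.3 mm ≈ 63.4 m.

63.4 m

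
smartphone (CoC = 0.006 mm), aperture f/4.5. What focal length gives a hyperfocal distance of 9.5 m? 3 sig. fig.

16.0 mm

From H = f²/(N·c) + f, with f ≪ H: f ≈ √(H·N·c) = √(9500 × 4.5 × 0.006) = √256.50 ≈ 16.02 mm.
The +f correction barely moves this — solving exactly, f² + N·c·f − N·c·H = 0 ⇒ f = (−N·c + √((N·c)² + 4·N·c·H))/2 = (−0.027 + √1026.0)/2 ≈ 16.002 mm, so f ≈ 16.0 mm.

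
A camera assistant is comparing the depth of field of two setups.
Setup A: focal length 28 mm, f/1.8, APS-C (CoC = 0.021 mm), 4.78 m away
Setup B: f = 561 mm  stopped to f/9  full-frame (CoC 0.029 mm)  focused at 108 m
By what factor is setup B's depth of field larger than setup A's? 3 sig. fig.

8.39

Setup A: H = 28²/(1.8×0.021) + 28 ≈ 20768.7 mm; DoF = Df − Dn = 6200.7 − 3889.0 ≈ 2311.7 mm.
Setup B: H = 561²/(9×0.029) + 561 ≈ 1206388.6 mm; DoF = Df − Dn = 118564 − 99164 ≈ 19400 mm.
Ratio = 19400 / 2311.7 ≈ 8.39.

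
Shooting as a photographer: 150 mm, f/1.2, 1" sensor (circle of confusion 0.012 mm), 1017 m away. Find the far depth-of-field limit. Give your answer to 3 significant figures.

2910 m

Hyperfocal distance H = f²/(N·c) + f = 150²/(1.2 × 0.012) + 150 = 22500/0.0144 + 150 ≈ 1562650.0 mm ≈ 1563 m.
Far limit Df = s·(H − f)/(H − s) = 1017000 × (1562650.0 − 150) / (1562650.0 − 1017000) = 1017000 × 1562500.0 / 545650.0 ≈ 2912238 mm ≈ 2910 m.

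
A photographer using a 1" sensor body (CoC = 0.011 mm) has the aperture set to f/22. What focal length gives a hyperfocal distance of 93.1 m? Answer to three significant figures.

150 mm

From H = f²/(N·c) + f, with f ≪ H: f ≈ √(H·N·c) = √(93100 × 22 × 0.011) = √22530 ≈ 150.1 mm.
The +f correction barely moves this — solving exactly, f² + N·c·f − N·c·H = 0 ⇒ f = (−N·c + √((N·c)² + 4·N·c·H))/2 = (−0.242 + √90121)/2 ≈ 149.98 mm, so f ≈ 150 mm.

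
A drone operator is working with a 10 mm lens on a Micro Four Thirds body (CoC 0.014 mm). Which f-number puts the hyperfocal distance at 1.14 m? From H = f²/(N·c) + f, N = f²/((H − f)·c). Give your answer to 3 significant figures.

Rearrange H = f²/(N·c) + f for N: N = f² / ((H − f)·c).
N = 10² / ((1140 − 10) × 0.014) = 100 / 15.82 ≈ 6.32.

f/6.32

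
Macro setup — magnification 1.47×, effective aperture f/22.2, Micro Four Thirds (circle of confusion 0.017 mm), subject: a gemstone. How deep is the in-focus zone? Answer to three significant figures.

0.349 mm

At magnification m, DoF ≈ 2·N_eff·c/m² = 2 × 22.2 × 0.017 / 1.47² = 0.7548 / 2.161 ≈ 0.349 mm.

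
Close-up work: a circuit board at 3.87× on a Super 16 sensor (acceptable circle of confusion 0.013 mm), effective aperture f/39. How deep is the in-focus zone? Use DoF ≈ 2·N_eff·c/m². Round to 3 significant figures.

At magnification m, DoF ≈ 2·N_eff·c/m² = 2 × 39 × 0.013 / 3.87² = 1.014 / 14.98 ≈ 0.0677 mm.

0.0677 mm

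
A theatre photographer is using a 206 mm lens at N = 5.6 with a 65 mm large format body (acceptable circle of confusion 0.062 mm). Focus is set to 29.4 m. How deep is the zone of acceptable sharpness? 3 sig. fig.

Hyperfocal distance H = f²/(N·c) + f = 206²/(5.6 × 0.062) + 206 = 42436/0.3472 + 206 ≈ 122429.5 mm ≈ 122.4 m.
Near limit Dn = s·(H − f)/(H + s − 2f) = 29400 × (122429.5 − 206) / (122429.5 + 29400 − 2 × 206) = 29400 × 122223.5 / 151417.5 ≈ 23732 mm.
Far limit Df = s·(H − f)/(H − s) = 29400 × (122429.5 − 206) / (122429.5 − 29400) = 29400 × 122223.5 / 93029.5 ≈ 38626 mm.
Depth of field = Df − Dn = 38626 − 23732 ≈ 14894 mm ≈ 14.9 m.

14.9 m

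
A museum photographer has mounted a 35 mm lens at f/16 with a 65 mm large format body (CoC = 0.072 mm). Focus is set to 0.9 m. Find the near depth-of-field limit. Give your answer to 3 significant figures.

496 mm

Hyperfocal distance H = f²/(N·c) + f = 35²/(16 × 0.072) + 35 = 1225/1.152 + 35 ≈ 1098.4 mm ≈ 1.098 m.
Near limit Dn = s·(H − f)/(H + s − 2f) = 900 × (1098.4 − 35) / (1098.4 + 900 − 2 × 35) = 900 × 1063.4 / 1928.4 ≈ 496.29 mm.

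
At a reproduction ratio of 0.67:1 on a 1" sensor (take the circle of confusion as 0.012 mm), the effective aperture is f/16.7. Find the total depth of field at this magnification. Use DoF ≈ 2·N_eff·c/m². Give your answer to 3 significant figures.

0.893 mm

At magnification m, DoF ≈ 2·N_eff·c/m² = 2 × 16.7 × 0.012 / 0.67² = 0.4008 / 0.4489 ≈ 0.893 mm.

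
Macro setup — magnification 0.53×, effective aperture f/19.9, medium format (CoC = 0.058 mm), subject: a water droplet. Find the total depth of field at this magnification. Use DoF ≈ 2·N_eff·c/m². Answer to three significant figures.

8.22 mm

At magnification m, DoF ≈ 2·N_eff·c/m² = 2 × 19.9 × 0.058 / 0.53² = 2.308 / 0.2809 ≈ 8.22 mm.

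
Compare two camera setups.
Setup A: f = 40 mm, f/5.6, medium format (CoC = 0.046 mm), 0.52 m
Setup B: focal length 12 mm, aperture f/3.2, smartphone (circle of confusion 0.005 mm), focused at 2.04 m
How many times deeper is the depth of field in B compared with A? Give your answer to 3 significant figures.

Setup A: H = 40²/(5.6×0.046) + 40 ≈ 6251.2 mm; DoF = Df − Dn = 563.551 − 482.697 ≈ 80.854 mm.
Setup B: H = 12²/(3.2×0.005) + 12 ≈ 9012.0 mm; DoF = Df − Dn = 2633.39 − 1664.85 ≈ 968.54 mm.
Ratio = 968.54 / 80.854 ≈ 12.0.

12.0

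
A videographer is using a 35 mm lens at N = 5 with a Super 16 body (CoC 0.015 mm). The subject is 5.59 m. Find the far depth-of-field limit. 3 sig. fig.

Hyperfocal distance H = f²/(N·c) + f = 35²/(5 × 0.015) + 35 = 1225/0.075 + 35 ≈ 16368.3 mm ≈ 16.37 m.
Far limit Df = s·(H − f)/(H − s) = 5590 × (16368.3 − 35) / (16368.3 − 5590) = 5590 × 16333.3 / 10778.3 ≈ 8471.0 mm ≈ 8.47 m.

8.47 m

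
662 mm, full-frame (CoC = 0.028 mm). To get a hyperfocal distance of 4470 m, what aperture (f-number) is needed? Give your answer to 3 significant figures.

f/3.50

Rearrange H = f²/(N·c) + f for N: N = f² / ((H − f)·c).
N = 662² / ((4470000 − 662) × 0.028) = 438244 / 125141 ≈ 3.50.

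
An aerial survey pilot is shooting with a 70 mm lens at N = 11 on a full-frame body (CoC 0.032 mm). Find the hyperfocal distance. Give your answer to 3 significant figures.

Hyperfocal distance H = f²/(N·c) + f = 70²/(11 × 0.032) + 70 = 4900/0.352 + 70 ≈ 13990.5 mm ≈ 14.0 m.

14.0 m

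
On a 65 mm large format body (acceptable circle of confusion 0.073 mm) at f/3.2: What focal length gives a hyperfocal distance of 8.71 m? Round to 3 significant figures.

45.0 mm

From H = f²/(N·c) + f, with f ≪ H: f ≈ √(H·N·c) = √(8710 × 3.2 × 0.073) = √2034.7 ≈ 45.11 mm.
Exact: f² + N·c·f − N·c·H = 0 ⇒ f = (−N·c + √((N·c)² + 4·N·c·H))/2 = (−0.2336 + √8138.7)/2 ≈ 44.991 mm ≈ 45.0 mm.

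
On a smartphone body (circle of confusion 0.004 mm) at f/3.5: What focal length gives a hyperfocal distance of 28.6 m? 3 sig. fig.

From H = f²/(N·c) + f, with f ≪ H: f ≈ √(H·N·c) = √(28600 × 3.5 × 0.004) = √400.40 ≈ 20.01 mm.
The +f correction barely moves this — solving exactly, f² + N·c·f − N·c·H = 0 ⇒ f = (−N·c + √((N·c)² + 4·N·c·H))/2 = (−0.014 + √1601.6)/2 ≈ 20.003 mm, so f ≈ 20.0 mm.

20.0 mm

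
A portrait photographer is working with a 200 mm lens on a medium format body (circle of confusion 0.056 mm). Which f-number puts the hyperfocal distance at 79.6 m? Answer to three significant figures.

Rearrange H = f²/(N·c) + f for N: N = f² / ((H − f)·c).
N = 200² / ((79600 − 200) × 0.056) = 40000 / 4446 ≈ 9.

f/9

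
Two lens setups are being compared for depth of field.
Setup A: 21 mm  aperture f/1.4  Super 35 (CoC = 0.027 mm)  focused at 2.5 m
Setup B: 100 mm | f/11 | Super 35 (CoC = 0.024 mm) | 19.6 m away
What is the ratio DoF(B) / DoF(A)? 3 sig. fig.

Setup A: H = 21²/(1.4×0.027) + 21 ≈ 11687.7 mm; DoF = Df − Dn = 3174.5 − 2061.9 ≈ 1112.6 mm.
Setup B: H = 100²/(11×0.024) + 100 ≈ 37978.8 mm; DoF = Df − Dn = 40396 − 12939 ≈ 27457 mm.
Ratio = 27457 / 1112.6 ≈ 24.7.

24.7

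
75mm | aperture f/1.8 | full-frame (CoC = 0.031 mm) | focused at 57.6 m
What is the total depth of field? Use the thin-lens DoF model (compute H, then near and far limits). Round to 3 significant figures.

Hyperfocal distance H = f²/(N·c) + f = 75²/(1.8 × 0.031) + 75 = 5625/0.0558 + 75 ≈ 100881.5 mm ≈ 100.9 m.
Near limit Dn = s·(H − f)/(H + s − 2f) = 57600 × (100881.5 − 75) / (100881.5 + 57600 − 2 × 75) = 57600 × 100806.5 / 158331.5 ≈ 36673 mm.
Far limit Df = s·(H − f)/(H − s) = 57600 × (100881.5 − 75) / (100881.5 − 57600) = 57600 × 100806.5 / 43281.5 ≈ 134156 mm.
Depth of field = Df − Dn = 134156 − 36673 ≈ 97483 mm ≈ 97.5 m.

97.5 m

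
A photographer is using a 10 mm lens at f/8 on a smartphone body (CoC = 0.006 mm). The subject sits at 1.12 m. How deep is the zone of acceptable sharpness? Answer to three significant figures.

Hyperfocal distance H = f²/(N·c) + f = 10²/(8 × 0.006) + 10 = 100/0.048 + 10 ≈ 2093.3 mm ≈ 2.093 m.
Near limit Dn = s·(H − f)/(H + s − 2f) = 1120 × (2093.3 − 10) / (2093.3 + 1120 − 2 × 10) = 1120 × 2083.3 / 3193.3 ≈ 730.7 mm.
Far limit Df = s·(H − f)/(H − s) = 1120 × (2093.3 − 10) / (2093.3 − 1120) = 1120 × 2083.3 / 973.3 ≈ 2397.3 mm.
Depth of field = Df − Dn = 2397.3 − 730.7 ≈ 1666.6 mm ≈ 1.67 m.

1.67 m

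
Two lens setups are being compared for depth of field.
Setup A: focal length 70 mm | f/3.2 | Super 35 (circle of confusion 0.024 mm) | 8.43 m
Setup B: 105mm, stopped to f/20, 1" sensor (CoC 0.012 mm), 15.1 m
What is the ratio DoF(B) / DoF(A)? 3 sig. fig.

Setup A: H = 70²/(3.2×0.024) + 70 ≈ 63872.1 mm; DoF = Df − Dn = 9701.1 − 7453.4 ≈ 2247.7 mm.
Setup B: H = 105²/(20×0.012) + 105 ≈ 46042.5 mm; DoF = Df − Dn = 22418 − 11384 ≈ 11034 mm.
Ratio = 11034 / 2247.7 ≈ 4.91.

4.91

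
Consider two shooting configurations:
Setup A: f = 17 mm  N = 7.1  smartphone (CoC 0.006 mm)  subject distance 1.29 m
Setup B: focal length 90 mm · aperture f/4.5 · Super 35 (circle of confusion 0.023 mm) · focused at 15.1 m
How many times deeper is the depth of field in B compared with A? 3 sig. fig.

Setup A: H = 17²/(7.1×0.006) + 17 ≈ 6801.0 mm; DoF = Df − Dn = 1587.98 − 1086.18 ≈ 501.80 mm.
Setup B: H = 90²/(4.5×0.023) + 90 ≈ 78350.9 mm; DoF = Df − Dn = 18683.4 − 12670.0 ≈ 6013.4 mm.
Ratio = 6013.4 / 501.80 ≈ 12.0.

12.0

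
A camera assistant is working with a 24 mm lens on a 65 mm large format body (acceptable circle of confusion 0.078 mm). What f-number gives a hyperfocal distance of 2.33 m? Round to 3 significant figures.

f/3.20

Rearrange H = f²/(N·c) + f for N: N = f² / ((H − f)·c).
N = 24² / ((2330 − 24) × 0.078) = 576 / 179.9 ≈ 3.20.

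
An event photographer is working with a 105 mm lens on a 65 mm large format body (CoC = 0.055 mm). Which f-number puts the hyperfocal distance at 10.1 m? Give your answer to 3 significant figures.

Rearrange H = f²/(N·c) + f for N: N = f² / ((H − f)·c).
N = 105² / ((10100 − 105) × 0.055) = 11025 / 549.7 ≈ 20.1.

f/20.1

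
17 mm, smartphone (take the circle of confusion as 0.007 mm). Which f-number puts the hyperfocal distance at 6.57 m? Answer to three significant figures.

Rearrange H = f²/(N·c) + f for N: N = f² / ((H − f)·c).
N = 17² / ((6570 − 17) × 0.007) = 289 / 45.87 ≈ 6.30.

f/6.30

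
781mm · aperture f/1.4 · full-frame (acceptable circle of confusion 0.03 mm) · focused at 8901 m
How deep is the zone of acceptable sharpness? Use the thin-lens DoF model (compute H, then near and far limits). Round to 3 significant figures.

17500 m

Hyperfocal distance H = f²/(N·c) + f = 781²/(1.4 × 0.03) + 781 = 609961/0.042 + 781 ≈ 14523662.0 mm ≈ 14524 m.
Near limit Dn = s·(H − f)/(H + s − 2f) = 8901000 × (14523662.0 − 781) / (14523662.0 + 8901000 − 2 × 781) = 8901000 × 14522881.0 / 23423100.0 ≈ 5518832 mm.
Far limit Df = s·(H − f)/(H − s) = 8901000 × (14523662.0 − 781) / (14523662.0 − 8901000) = 8901000 × 14522881.0 / 5622662.0 ≈ 22990563 mm.
Depth of field = Df − Dn = 22990563 − 5518832 ≈ 17471731 mm ≈ 17500 m.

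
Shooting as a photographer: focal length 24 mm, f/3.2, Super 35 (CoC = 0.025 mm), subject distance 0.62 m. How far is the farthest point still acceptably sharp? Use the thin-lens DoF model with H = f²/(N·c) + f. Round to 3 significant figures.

0.676 m

Hyperfocal distance H = f²/(N·c) + f = 24²/(3.2 × 0.025) + 24 = 576/0.08 + 24 ≈ 7224.0 mm ≈ 7.224 m.
Far limit Df = s·(H − f)/(H − s) = 620 × (7224.0 − 24) / (7224.0 − 620) = 620 × 7200.0 / 6604.0 ≈ 675.95 mm ≈ 0.676 m.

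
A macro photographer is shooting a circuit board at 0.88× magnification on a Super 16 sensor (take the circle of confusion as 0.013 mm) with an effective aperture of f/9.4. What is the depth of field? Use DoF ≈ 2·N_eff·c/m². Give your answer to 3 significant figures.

0.316 mm

At magnification m, DoF ≈ 2·N_eff·c/m² = 2 × 9.4 × 0.013 / 0.88² = 0.2444 / 0.7744 ≈ 0.316 mm.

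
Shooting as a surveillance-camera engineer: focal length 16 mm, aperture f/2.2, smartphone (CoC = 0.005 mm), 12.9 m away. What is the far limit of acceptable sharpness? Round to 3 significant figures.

Hyperfocal distance H = f²/(N·c) + f = 16²/(2.2 × 0.005) + 16 = 256/0.011 + 16 ≈ 23288.7 mm ≈ 23.29 m.
Far limit Df = s·(H − f)/(H − s) = 12900 × (23288.7 − 16) / (23288.7 − 12900) = 12900 × 23272.7 / 10388.7 ≈ 28898 mm ≈ 28.9 m.

28.9 m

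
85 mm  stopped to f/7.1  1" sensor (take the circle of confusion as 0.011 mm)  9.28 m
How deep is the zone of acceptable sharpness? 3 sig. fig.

Hyperfocal distance H = f²/(N·c) + f = 85²/(7.1 × 0.011) + 85 = 7225/0.0781 + 85 ≈ 92594.6 mm ≈ 92.59 m.
Near limit Dn = s·(H − f)/(H + s − 2f) = 9280 × (92594.6 − 85) / (92594.6 + 9280 − 2 × 85) = 9280 × 92509.6 / 101704.6 ≈ 8441.0 mm.
Far limit Df = s·(H − f)/(H − s) = 9280 × (92594.6 − 85) / (92594.6 − 9280) = 9280 × 92509.6 / 83314.6 ≈ 10304.2 mm.
Depth of field = Df − Dn = 10304.2 − 8441.0 ≈ 1863.2 mm ≈ 1.86 m.

1.86 m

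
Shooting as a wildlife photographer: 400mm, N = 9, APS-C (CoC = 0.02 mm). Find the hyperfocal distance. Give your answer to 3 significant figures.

889 m

Hyperfocal distance H = f²/(N·c) + f = 400²/(9 × 0.02) + 400 = 160000/0.18 + 400 ≈ 889288.9 mm ≈ 889 m.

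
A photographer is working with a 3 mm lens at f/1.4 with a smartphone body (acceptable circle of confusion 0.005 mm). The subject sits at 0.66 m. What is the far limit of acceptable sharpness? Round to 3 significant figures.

Hyperfocal distance H = f²/(N·c) + f = 3²/(1.4 × 0.005) + 3 = 9/0.007 + 3 ≈ 1288.7 mm ≈ 1.289 m.
Far limit Df = s·(H − f)/(H − s) = 660 × (1288.7 − 3) / (1288.7 − 660) = 660 × 1285.7 / 628.7 ≈ 1349.7 mm ≈ 1.35 m.

1.35 m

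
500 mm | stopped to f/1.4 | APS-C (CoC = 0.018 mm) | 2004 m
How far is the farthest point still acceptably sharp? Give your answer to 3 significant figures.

2510 m

Hyperfocal distance H = f²/(N·c) + f = 500²/(1.4 × 0.018) + 500 = 250000/0.0252 + 500 ≈ 9921134.9 mm ≈ 9921 m.
Far limit Df = s·(H − f)/(H − s) = 2004000 × (9921134.9 − 500) / (9921134.9 − 2004000) = 2004000 × 9920634.9 / 7917134.9 ≈ 2511130 mm ≈ 2510 m.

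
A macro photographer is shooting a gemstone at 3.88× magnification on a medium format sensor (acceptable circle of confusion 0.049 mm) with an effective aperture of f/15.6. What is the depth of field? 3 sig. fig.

0.102 mm

At magnification m, DoF ≈ 2·N_eff·c/m² = 2 × 15.6 × 0.049 / 3.88² = 1.529 / 15.05 ≈ 0.102 mm.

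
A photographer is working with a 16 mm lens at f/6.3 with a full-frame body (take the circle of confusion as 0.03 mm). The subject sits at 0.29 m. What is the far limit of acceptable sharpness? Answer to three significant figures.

Hyperfocal distance H = f²/(N·c) + f = 16²/(6.3 × 0.03) + 16 = 256/0.189 + 16 ≈ 1370.5 mm ≈ 1.370 m.
Far limit Df = s·(H − f)/(H − s) = 290 × (1370.5 − 16) / (1370.5 − 290) = 290 × 1354.5 / 1080.5 ≈ 363.54 mm.

364 mm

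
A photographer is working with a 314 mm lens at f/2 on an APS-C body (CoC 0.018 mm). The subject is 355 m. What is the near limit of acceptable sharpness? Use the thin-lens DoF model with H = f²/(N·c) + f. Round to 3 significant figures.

Hyperfocal distance H = f²/(N·c) + f = 314²/(2 × 0.018) + 314 = 98596/0.036 + 314 ≈ 2739091.8 mm ≈ 2739 m.
Near limit Dn = s·(H − f)/(H + s − 2f) = 355000 × (2739091.8 − 314) / (2739091.8 + 355000 − 2 × 314) = 355000 × 2738777.8 / 3093463.8 ≈ 314297 mm ≈ 314 m.

314 m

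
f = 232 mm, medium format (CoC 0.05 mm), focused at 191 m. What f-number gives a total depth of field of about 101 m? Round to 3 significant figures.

f/1.40

Write h = H − f = f²/(N·c). The thin-lens limits are Dn = s·h/(h + (s−f)) and Df = s·h/(h − (s−f)), so DoF = Df − Dn = 2·s·(s−f)·h / (h² − (s−f)²).
That is a quadratic in h: DoF·h² − 2·s·(s−f)·h − DoF·(s−f)² = 0 ⇒ h = (s−f)·(s + √(s² + DoF²)) / DoF = 190768 × (191000 + √(191000² + 101000²)) / 101000 = 190768 × (191000 + 216060) / 101000 ≈ 768852 mm.
Then N = f²/(c·h) = 232² / (0.05 × 768852) = 53824 / 38443 ≈ 1.40.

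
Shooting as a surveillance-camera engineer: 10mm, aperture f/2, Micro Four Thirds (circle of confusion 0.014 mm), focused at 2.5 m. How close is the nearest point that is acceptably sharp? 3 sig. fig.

1.47 m

Hyperfocal distance H = f²/(N·c) + f = 10²/(2 × 0.014) + 10 = 100/0.028 + 10 ≈ 3581.4 mm ≈ 3.581 m.
Near limit Dn = s·(H − f)/(H + s − 2f) = 2500 × (3581.4 − 10) / (3581.4 + 2500 − 2 × 10) = 2500 × 3571.4 / 6061.4 ≈ 1473.0 mm ≈ 1.47 m.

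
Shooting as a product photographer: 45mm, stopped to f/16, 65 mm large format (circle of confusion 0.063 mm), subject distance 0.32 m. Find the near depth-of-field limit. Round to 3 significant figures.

Hyperfocal distance H = f²/(N·c) + f = 45²/(16 × 0.063) + 45 = 2025/1.008 + 45 ≈ 2053.9 mm ≈ 2.054 m.
Near limit Dn = s·(H − f)/(H + s − 2f) = 320 × (2053.9 − 45) / (2053.9 + 320 − 2 × 45) = 320 × 2008.9 / 2283.9 ≈ 281.47 mm.

281 mm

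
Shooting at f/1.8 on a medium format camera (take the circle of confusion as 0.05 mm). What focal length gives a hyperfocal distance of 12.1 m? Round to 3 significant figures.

33.0 mm

From H = f²/(N·c) + f, with f ≪ H: f ≈ √(H·N·c) = √(12100 × 1.8 × 0.05) = √1089.0 ≈ 33.00 mm.
The +f correction barely moves this — solving exactly, f² + N·c·f − N·c·H = 0 ⇒ f = (−N·c + √((N·c)² + 4·N·c·H))/2 = (−0.09 + √4356.0)/2 ≈ 32.955 mm, so f ≈ 33.0 mm.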